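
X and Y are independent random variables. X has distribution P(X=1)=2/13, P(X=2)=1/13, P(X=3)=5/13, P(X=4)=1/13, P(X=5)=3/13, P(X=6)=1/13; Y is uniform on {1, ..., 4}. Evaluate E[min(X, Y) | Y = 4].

3

P(Y = 4) = 1/4.
Summing min(X,Y)·P(x,y) over outcomes with Y = 4 gives 3/4.
E[min(X, Y) | Y = 4] = (3/4) / (1/4) = 3.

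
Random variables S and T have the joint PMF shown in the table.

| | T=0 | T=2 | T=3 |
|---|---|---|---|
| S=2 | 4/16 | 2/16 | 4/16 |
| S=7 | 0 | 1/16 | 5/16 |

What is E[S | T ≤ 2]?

P(T ≤ 2) = 7/16.
Σ S·P over the event = 2·(4/16) + 2·(2/16) + 7·(1/16) = 19/16.
E[S | T ≤ 2] = (19/16) / (7/16) = 19/7.

19/7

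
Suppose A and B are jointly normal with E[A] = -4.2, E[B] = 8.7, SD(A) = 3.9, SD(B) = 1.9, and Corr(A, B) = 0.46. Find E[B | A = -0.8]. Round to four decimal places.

9.4619

E[B | A=x] = μ_B + ρ(σ_B/σ_A)(x − μ_A) for jointly normal variables.
E[B | A=-0.8] = 8.7 + (0.46)·(1.9/3.9)·(-0.8 − (-4.2)) = 8.7 + (0.2241)·(3.4) = 9.4619.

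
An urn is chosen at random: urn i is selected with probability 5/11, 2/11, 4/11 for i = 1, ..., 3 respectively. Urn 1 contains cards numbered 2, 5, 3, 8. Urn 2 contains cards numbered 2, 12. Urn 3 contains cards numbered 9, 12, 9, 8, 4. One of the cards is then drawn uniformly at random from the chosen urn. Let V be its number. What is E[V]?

E[V | urn 1] = (2+5+3+8)/4 = 9/2.
E[V | urn 2] = (2+12)/2 = 7.
E[V | urn 3] = (9+12+9+8+4)/5 = 42/5.
E[V] = (5/11)·(9/2) + (2/11)·(7) + (4/11)·(42/5) = 701/110.

701/110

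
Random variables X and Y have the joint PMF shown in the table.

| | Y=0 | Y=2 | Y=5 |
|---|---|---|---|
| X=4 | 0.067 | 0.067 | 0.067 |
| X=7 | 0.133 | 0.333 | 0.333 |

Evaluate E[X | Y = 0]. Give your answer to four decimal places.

5.9950

P(Y = 0) = 0.200.
Σ X·P over the event = 4·(0.067) + 7·(0.133) = 1.199.
E[X | Y = 0] = (1.199) / (0.200) = 5.9950.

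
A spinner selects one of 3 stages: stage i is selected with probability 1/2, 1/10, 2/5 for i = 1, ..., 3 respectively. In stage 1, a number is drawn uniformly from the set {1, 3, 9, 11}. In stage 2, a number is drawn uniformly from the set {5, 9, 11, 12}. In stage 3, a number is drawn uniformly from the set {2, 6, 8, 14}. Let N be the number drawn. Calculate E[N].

E[N | stage 1] = (1+3+9+11)/4 = 6.
E[N | stage 2] = (5+9+11+12)/4 = 37/4.
E[N | stage 3] = (2+6+8+14)/4 = 15/2.
E[N] = (1/2)·(6) + (1/10)·(37/4) + (2/5)·(15/2) = 277/40.

277/40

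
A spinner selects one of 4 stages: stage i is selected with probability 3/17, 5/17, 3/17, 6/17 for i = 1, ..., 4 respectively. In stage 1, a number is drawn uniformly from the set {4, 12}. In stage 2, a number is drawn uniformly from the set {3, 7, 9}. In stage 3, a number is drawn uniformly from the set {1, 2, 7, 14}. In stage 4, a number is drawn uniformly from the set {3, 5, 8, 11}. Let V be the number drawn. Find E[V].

685/102

E[V | stage 1] = (4+12)/2 = 8.
E[V | stage 2] = (3+7+9)/3 = 19/3.
E[V | stage 3] = (1+2+7+14)/4 = 6.
E[V | stage 4] = (3+5+8+11)/4 = 27/4.
E[V] = (3/17)·(8) + (5/17)·(19/3) + (3/17)·(6) + (6/17)·(27/4) = 685/102.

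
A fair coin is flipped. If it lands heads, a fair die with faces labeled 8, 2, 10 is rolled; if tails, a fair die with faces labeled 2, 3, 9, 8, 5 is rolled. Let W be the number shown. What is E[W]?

E[W | heads] = (8+2+10)/3 = 20/3.
E[W | tails] = (2+3+9+8+5)/5 = 27/5.
By the law of total expectation,
E[W] = (1/2)·(20/3) + (1/2)·(27/5) = 181/30.

181/30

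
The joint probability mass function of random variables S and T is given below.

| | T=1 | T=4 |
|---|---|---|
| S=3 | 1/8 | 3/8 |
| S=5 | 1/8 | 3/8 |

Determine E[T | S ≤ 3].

P(S ≤ 3) = 1/2.
Σ T·P over the event = 1·(1/8) + 4·(3/8) = 13/8.
E[T | S ≤ 3] = (13/8) / (1/2) = 13/4.

13/4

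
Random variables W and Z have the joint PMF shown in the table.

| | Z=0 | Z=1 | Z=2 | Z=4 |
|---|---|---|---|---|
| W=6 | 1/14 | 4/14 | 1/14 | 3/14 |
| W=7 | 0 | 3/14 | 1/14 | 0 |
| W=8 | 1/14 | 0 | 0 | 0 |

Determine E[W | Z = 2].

13/2

P(Z = 2) = 1/7.
Σ W·P over the event = 6·(1/14) + 7·(1/14) = 13/14.
E[W | Z = 2] = (13/14) / (1/7) = 13/2.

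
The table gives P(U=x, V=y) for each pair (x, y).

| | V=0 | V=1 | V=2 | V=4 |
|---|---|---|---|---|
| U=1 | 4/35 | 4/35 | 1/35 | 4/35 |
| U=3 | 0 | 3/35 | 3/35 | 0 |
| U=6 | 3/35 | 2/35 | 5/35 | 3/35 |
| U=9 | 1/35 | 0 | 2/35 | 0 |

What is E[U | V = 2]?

58/11

P(V = 2) = 11/35.
Summing U·P(U=x,V=y) over the conditioning event gives 58/35.
E[U | V = 2] = (58/35) / (11/35) = 58/11.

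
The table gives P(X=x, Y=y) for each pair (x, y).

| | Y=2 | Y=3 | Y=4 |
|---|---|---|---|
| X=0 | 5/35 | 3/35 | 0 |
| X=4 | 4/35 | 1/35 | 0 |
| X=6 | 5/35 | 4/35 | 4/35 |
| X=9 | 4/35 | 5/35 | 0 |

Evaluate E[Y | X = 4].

P(X = 4) = 1/7.
Σ Y·P over the event = 2·(4/35) + 3·(1/35) = 11/35.
E[Y | X = 4] = (11/35) / (1/7) = 11/5.

11/5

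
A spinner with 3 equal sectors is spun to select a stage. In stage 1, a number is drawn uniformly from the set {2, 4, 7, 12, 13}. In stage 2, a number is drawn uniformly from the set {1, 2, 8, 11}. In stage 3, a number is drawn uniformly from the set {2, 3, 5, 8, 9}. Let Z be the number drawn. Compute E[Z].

E[Z | stage 1] = (2+4+7+12+13)/5 = 38/5.
E[Z | stage 2] = (1+2+8+11)/4 = 11/2.
E[Z | stage 3] = (2+3+5+8+9)/5 = 27/5.
E[Z] = (1/3)·(38/5) + (1/3)·(11/2) + (1/3)·(27/5) = 37/6.

37/6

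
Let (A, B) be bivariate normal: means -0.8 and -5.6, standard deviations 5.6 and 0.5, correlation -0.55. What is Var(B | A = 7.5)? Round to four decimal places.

0.1744

The conditional variance in a bivariate normal is σ_B²(1 − ρ²), independent of x.
Var(B | A=7.5) = (0.5)²·(1 − (-0.55)²) = 0.25·0.6975 = 0.1744.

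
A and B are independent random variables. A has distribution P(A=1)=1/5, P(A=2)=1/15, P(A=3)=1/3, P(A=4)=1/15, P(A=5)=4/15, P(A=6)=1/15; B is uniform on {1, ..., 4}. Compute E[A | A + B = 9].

26/5

P(A + B = 9) = 1/12.
Summing A·P(x,y) over outcomes with A + B = 9 gives 13/30.
E[A | A + B = 9] = (13/30) / (1/12) = 26/5.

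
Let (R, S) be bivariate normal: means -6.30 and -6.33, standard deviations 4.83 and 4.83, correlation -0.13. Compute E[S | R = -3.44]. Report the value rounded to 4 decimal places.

-6.7018

For a bivariate normal, E[S | R=x] = μ_S + ρ·(σ_S/σ_R)·(x − μ_R).
E[S | R=-3.44] = -6.33 + (-0.13)·(4.83/4.83)·(-3.44 − (-6.30)) = -6.33 + (-0.13)·(2.86) = -6.7018.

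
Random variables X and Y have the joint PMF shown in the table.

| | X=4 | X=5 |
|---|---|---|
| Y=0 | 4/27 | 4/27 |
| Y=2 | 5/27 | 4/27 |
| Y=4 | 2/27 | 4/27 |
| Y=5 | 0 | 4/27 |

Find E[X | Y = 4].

P(Y = 4) = 2/9.
Σ X·P over the event = 4·(2/27) + 5·(4/27) = 28/27.
E[X | Y = 4] = (28/27) / (2/9) = 14/3.

14/3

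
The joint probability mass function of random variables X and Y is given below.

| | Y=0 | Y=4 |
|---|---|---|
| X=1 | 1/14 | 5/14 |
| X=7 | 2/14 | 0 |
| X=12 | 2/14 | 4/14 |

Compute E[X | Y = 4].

53/9

P(Y = 4) = 9/14.
Σ X·P over the event = 1·(5/14) + 12·(4/14) = 53/14.
E[X | Y = 4] = (53/14) / (9/14) = 53/9.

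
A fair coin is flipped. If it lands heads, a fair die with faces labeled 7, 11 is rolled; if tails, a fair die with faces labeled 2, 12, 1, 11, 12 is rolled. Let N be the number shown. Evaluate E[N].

83/10

E[N | heads] = (7+11)/2 = 9.
E[N | tails] = (2+12+1+11+12)/5 = 38/5.
By the law of total expectation,
E[N] = (1/2)·(9) + (1/2)·(38/5) = 83/10.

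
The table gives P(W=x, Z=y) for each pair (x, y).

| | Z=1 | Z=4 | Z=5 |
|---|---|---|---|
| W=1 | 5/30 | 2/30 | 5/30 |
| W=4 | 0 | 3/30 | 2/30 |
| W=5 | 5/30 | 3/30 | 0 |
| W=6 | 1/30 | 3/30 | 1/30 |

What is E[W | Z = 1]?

36/11

P(Z = 1) = 11/30.
Summing W·P(W=x,Z=y) over the conditioning event gives 6/5.
E[W | Z = 1] = (6/5) / (11/30) = 36/11.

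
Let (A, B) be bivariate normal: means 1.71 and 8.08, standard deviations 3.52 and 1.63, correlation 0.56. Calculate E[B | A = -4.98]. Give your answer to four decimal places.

6.3452

The regression of B on A has slope ρ·σ_B/σ_A and passes through (μ_A, μ_B).
E[B | A=-4.98] = 8.08 + (0.56)·(1.63/3.52)·(-4.98 − (1.71)) = 8.08 + (0.259318)·(-6.69) = 6.3452.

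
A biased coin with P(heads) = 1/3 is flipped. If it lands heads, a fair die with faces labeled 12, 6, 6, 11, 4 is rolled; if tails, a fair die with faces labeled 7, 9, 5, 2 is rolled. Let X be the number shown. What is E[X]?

193/30

E[X | heads] = (12+6+6+11+4)/5 = 39/5.
E[X | tails] = (7+9+5+2)/4 = 23/4.
By the law of total expectation,
E[X] = (1/3)·(39/5) + (2/3)·(23/4) = 193/30.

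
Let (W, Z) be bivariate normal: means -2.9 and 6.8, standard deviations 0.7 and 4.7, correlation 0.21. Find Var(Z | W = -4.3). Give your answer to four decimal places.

21.1158

The conditional variance in a bivariate normal is σ_Z²(1 − ρ²), independent of x.
Var(Z | W=-4.3) = (4.7)²·(1 − (0.21)²) = 22.09·0.9559 = 21.1158.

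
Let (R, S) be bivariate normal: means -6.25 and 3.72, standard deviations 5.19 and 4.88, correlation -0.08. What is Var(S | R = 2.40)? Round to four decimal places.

23.6620

The conditional variance in a bivariate normal is σ_S²(1 − ρ²), independent of x.
Var(S | R=2.40) = (4.88)²·(1 − (-0.08)²) = 23.8144·0.9936 = 23.6620.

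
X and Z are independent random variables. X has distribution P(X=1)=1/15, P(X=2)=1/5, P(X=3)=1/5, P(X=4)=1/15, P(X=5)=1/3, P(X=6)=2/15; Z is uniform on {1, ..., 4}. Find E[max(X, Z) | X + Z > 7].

90/17

P(X + Z > 7) = 17/60.
Summing max(X,Z)·P(x,y) over outcomes with X + Z > 7 gives 3/2.
E[max(X, Z) | X + Z > 7] = (3/2) / (17/60) = 90/17.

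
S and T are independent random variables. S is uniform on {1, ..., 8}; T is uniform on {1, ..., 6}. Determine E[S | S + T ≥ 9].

P(S + T ≥ 9) = 7/16.
Summing S·P(x,y) over outcomes with S + T ≥ 9 gives 133/48.
E[S | S + T ≥ 9] = (133/48) / (7/16) = 19/3.

19/3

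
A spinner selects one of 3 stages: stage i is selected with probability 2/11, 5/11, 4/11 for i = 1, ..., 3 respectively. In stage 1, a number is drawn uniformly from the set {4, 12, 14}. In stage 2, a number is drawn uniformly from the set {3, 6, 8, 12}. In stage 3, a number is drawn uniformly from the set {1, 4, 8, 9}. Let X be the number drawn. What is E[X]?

313/44

E[X | stage 1] = (4+12+14)/3 = 10.
E[X | stage 2] = (3+6+8+12)/4 = 29/4.
E[X | stage 3] = (1+4+8+9)/4 = 11/2.
By the law of total expectation,
E[X] = (2/11)·(10) + (5/11)·(29/4) + (4/11)·(11/2) = 313/44.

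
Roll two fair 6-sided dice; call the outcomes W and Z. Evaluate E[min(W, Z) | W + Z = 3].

1

Outcomes with W + Z = 3: (1,2), (2,1), each with probability 1/36.
E[min(W, Z) | W + Z = 3] = (1 + 1) / 2 = 1.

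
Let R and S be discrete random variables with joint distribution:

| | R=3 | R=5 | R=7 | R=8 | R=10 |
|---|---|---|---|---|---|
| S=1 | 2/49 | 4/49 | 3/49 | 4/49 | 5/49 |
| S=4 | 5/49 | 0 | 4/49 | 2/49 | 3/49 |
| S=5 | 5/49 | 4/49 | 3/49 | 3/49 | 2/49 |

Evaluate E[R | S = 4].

P(S = 4) = 2/7.
Σ R·P over the event = 3·(5/49) + 7·(4/49) + 8·(2/49) + 10·(3/49) = 89/49.
E[R | S = 4] = (89/49) / (2/7) = 89/14.

89/14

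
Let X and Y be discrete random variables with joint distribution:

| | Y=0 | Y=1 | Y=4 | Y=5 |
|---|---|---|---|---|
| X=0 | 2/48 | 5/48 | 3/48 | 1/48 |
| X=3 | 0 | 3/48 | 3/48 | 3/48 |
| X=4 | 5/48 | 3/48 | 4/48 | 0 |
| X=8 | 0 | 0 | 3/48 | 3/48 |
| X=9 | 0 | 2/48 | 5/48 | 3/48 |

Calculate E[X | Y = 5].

6

P(Y = 5) = 5/24.
Σ X·P over the event = 0·(1/48) + 3·(3/48) + 8·(3/48) + 9·(3/48) = 5/4.
E[X | Y = 5] = (5/4) / (5/24) = 6.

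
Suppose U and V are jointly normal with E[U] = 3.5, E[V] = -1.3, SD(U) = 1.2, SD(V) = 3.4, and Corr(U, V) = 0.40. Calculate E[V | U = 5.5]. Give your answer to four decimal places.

The regression of V on U has slope ρ·σ_V/σ_U and passes through (μ_U, μ_V).
E[V | U=5.5] = -1.3 + (0.40)·(3.4/1.2)·(5.5 − (3.5)) = -1.3 + (1.13333)·(2) = 0.9667.

0.9667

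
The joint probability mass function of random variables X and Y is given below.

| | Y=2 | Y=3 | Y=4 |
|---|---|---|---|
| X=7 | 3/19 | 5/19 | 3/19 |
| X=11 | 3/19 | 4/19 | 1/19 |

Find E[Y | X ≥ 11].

P(X ≥ 11) = 8/19.
Σ Y·P over the event = 2·(3/19) + 3·(4/19) + 4·(1/19) = 22/19.
E[Y | X ≥ 11] = (22/19) / (8/19) = 11/4.

11/4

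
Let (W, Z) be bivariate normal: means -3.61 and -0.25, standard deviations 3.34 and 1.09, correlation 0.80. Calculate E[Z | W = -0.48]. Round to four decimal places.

0.5672

For a bivariate normal, E[Z | W=x] = μ_Z + ρ·(σ_Z/σ_W)·(x − μ_W).
E[Z | W=-0.48] = -0.25 + (0.80)·(1.09/3.34)·(-0.48 − (-3.61)) = -0.25 + (0.26108)·(3.13) = 0.5672.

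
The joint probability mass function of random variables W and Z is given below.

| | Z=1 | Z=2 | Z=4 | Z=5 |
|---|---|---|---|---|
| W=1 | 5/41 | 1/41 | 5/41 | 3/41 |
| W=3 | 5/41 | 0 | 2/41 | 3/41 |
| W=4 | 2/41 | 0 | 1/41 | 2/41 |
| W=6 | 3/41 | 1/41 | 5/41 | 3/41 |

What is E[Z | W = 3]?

P(W = 3) = 10/41.
Σ Z·P over the event = 1·(5/41) + 4·(2/41) + 5·(3/41) = 28/41.
E[Z | W = 3] = (28/41) / (10/41) = 14/5.

14/5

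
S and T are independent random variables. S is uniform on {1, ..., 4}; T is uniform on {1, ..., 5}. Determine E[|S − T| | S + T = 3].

Outcomes with S + T = 3: (1,2), (2,1), each with probability 1/20.
E[|S − T| | S + T = 3] = (1 + 1) / 2 = 1.

1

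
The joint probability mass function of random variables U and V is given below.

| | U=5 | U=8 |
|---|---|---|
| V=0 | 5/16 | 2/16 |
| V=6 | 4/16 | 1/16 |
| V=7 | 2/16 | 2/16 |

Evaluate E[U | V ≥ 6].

6

P(V ≥ 6) = 9/16.
Σ U·P over the event = 5·(4/16) + 5·(2/16) + 8·(1/16) + 8·(2/16) = 27/8.
E[U | V ≥ 6] = (27/8) / (9/16) = 6.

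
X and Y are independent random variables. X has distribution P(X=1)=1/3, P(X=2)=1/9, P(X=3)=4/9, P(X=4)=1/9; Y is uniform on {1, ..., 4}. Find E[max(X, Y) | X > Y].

19/6

P(X > Y) = 1/3.
Summing max(X,Y)·P(x,y) over outcomes with X > Y gives 19/18.
E[max(X, Y) | X > Y] = (19/18) / (1/3) = 19/6.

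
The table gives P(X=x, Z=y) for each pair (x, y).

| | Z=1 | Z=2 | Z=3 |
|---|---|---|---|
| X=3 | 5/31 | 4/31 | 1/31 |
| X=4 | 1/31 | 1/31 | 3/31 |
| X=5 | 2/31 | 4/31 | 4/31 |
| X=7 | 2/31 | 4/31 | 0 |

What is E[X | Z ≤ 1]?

43/10

P(Z ≤ 1) = 10/31.
Summing X·P(X=x,Z=y) over the conditioning event gives 43/31.
E[X | Z ≤ 1] = (43/31) / (10/31) = 43/10.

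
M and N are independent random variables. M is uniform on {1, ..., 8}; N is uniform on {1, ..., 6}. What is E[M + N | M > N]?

P(M > N) = 9/16.
Summing (M+N)·P(x,y) over outcomes with M > N gives 79/16.
E[M + N | M > N] = (79/16) / (9/16) = 79/9.

79/9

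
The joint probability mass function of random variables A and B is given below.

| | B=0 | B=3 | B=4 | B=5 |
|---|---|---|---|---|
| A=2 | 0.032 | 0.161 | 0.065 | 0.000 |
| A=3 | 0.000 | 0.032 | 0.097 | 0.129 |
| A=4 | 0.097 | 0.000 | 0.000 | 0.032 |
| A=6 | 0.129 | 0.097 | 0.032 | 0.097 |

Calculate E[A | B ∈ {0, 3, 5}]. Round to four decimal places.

4.1228

P(B ∈ {0, 3, 5}) = 0.806.
Summing A·P(A=x,B=y) over the conditioning event gives 3.323.
E[A | B ∈ {0, 3, 5}] = (3.323) / (0.806) = 4.1228.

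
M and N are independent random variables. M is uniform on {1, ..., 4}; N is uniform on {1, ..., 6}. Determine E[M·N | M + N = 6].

15/2

Outcomes with M + N = 6: (1,5), (2,4), (3,3), (4,2), each with probability 1/24.
E[M·N | M + N = 6] = (5 + 8 + 9 + 8) / 4 = 15/2.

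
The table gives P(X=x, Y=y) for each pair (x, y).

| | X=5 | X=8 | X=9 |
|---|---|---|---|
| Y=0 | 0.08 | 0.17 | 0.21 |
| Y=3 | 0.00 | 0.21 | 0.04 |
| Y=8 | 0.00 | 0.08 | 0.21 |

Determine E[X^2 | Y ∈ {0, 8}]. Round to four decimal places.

P(Y ∈ {0, 8}) = 0.75.
Σ X^2·P over the event = 25·(0.08) + 64·(0.17) + 64·(0.08) + 81·(0.21) + 81·(0.21) = 52.02.
E[X^2 | Y ∈ {0, 8}] = (52.02) / (0.75) = 69.3600.

69.3600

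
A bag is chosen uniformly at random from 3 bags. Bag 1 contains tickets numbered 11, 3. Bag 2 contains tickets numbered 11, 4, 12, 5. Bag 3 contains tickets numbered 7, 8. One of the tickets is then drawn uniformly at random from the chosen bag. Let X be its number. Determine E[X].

E[X | bag 1] = (11+3)/2 = 7.
E[X | bag 2] = (11+4+12+5)/4 = 8.
E[X | bag 3] = (7+8)/2 = 15/2.
E[X] = (1/3)·(7) + (1/3)·(8) + (1/3)·(15/2) = 15/2.

15/2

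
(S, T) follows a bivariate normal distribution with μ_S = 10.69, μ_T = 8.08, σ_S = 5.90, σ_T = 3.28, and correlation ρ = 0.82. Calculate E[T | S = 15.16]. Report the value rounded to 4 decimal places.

10.1177

The regression of T on S has slope ρ·σ_T/σ_S and passes through (μ_S, μ_T).
E[T | S=15.16] = 8.08 + (0.82)·(3.28/5.90)·(15.16 − (10.69)) = 8.08 + (0.45586)·(4.47) = 10.1177.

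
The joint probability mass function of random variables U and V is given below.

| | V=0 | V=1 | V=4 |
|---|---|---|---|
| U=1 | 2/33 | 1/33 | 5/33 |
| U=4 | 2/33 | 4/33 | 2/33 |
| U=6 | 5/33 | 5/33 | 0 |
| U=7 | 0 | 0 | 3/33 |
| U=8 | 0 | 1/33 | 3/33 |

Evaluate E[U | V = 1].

5

P(V = 1) = 1/3.
Σ U·P over the event = 1·(1/33) + 4·(4/33) + 6·(5/33) + 8·(1/33) = 5/3.
E[U | V = 1] = (5/3) / (1/3) = 5.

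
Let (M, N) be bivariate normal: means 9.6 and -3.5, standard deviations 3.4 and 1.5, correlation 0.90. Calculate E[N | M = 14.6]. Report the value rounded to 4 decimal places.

-1.5147

E[N | M=x] = μ_N + ρ(σ_N/σ_M)(x − μ_M) for jointly normal variables.
E[N | M=14.6] = -3.5 + (0.90)·(1.5/3.4)·(14.6 − (9.6)) = -3.5 + (0.39706)·(5) = -1.5147.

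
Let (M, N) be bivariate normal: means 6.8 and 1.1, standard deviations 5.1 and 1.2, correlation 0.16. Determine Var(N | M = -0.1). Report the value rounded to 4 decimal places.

The conditional variance in a bivariate normal is σ_N²(1 − ρ²), independent of x.
Var(N | M=-0.1) = (1.2)²·(1 − (0.16)²) = 1.44·0.9744 = 1.4031.

1.4031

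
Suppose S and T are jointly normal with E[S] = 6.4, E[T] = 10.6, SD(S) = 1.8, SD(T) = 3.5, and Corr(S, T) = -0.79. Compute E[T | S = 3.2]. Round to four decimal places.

15.5156

The regression of T on S has slope ρ·σ_T/σ_S and passes through (μ_S, μ_T).
E[T | S=3.2] = 10.6 + (-0.79)·(3.5/1.8)·(3.2 − (6.4)) = 10.6 + (-1.53611)·(-3.2) = 15.5156.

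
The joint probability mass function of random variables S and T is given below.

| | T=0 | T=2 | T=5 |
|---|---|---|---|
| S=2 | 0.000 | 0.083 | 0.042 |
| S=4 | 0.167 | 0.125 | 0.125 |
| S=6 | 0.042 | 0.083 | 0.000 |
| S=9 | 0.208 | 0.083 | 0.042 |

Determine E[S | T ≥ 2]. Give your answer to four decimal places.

4.9280

P(T ≥ 2) = 0.583.
Σ S·P over the event = 2·(0.083) + 2·(0.042) + 4·(0.125) + 4·(0.125) + 6·(0.083) + 9·(0.083) + 9·(0.042) = 2.873.
E[S | T ≥ 2] = (2.873) / (0.583) = 4.9280.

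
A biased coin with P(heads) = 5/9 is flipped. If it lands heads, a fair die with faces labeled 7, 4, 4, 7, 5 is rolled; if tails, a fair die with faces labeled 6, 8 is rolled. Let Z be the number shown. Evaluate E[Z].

E[Z | heads] = (7+4+4+7+5)/5 = 27/5.
E[Z | tails] = (6+8)/2 = 7.
By the law of total expectation,
E[Z] = (5/9)·(27/5) + (4/9)·(7) = 55/9.

55/9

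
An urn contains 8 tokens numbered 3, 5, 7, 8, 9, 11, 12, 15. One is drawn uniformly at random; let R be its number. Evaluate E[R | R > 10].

38/3

P(R > 10) = 3/8.
Σ over the event: 11·1/8 + 12·1/8 + 15·1/8 = 19/4.
E[R | R > 10] = (19/4) / (3/8) = 38/3.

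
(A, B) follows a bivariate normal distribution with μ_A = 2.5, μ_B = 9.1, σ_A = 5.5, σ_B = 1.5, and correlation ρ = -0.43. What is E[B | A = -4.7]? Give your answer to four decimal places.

E[B | A=x] = μ_B + ρ(σ_B/σ_A)(x − μ_A) for jointly normal variables.
E[B | A=-4.7] = 9.1 + (-0.43)·(1.5/5.5)·(-4.7 − (2.5)) = 9.1 + (-0.117273)·(-7.2) = 9.9444.

9.9444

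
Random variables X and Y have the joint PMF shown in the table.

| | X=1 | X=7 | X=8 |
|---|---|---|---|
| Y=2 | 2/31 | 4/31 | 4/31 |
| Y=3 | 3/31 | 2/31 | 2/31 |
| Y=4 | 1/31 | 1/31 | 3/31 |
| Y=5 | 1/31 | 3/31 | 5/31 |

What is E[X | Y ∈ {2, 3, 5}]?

157/26

P(Y ∈ {2, 3, 5}) = 26/31.
Summing X·P(X=x,Y=y) over the conditioning event gives 157/31.
E[X | Y ∈ {2, 3, 5}] = (157/31) / (26/31) = 157/26.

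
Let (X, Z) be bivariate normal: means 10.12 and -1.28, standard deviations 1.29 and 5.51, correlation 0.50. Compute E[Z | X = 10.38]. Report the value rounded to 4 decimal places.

-0.7247

The regression of Z on X has slope ρ·σ_Z/σ_X and passes through (μ_X, μ_Z).
E[Z | X=10.38] = -1.28 + (0.50)·(5.51/1.29)·(10.38 − (10.12)) = -1.28 + (2.1357)·(0.26) = -0.7247.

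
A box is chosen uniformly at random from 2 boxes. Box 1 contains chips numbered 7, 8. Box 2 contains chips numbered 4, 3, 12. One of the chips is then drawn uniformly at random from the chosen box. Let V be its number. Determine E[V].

E[V | box 1] = (7+8)/2 = 15/2.
E[V | box 2] = (4+3+12)/3 = 19/3.
E[V] = (1/2)·(15/2) + (1/2)·(19/3) = 83/12.

83/12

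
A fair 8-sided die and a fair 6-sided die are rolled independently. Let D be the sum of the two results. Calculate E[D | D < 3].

P(D < 3) = 1/48.
Σ over the event: 2·1/48 = 1/24.
E[D | D < 3] = (1/24) / (1/48) = 2.

2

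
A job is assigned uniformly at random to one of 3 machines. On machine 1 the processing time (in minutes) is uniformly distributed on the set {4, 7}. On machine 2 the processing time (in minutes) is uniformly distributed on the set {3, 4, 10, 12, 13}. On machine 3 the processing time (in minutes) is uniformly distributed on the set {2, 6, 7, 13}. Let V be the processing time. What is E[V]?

209/30

E[V | machine 1] = (4+7)/2 = 11/2.
E[V | machine 2] = (3+4+10+12+13)/5 = 42/5.
E[V | machine 3] = (2+6+7+13)/4 = 7.
E[V] = (1/3)·(11/2) + (1/3)·(42/5) + (1/3)·(7) = 209/30.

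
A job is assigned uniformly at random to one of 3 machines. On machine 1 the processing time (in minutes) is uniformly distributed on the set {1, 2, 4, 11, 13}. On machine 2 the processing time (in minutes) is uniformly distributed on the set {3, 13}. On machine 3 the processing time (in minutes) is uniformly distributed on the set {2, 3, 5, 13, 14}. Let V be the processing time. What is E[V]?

36/5

E[V | machine 1] = (1+2+4+11+13)/5 = 31/5.
E[V | machine 2] = (3+13)/2 = 8.
E[V | machine 3] = (2+3+5+13+14)/5 = 37/5.
By the law of total expectation,
E[V] = (1/3)·(31/5) + (1/3)·(8) + (1/3)·(37/5) = 36/5.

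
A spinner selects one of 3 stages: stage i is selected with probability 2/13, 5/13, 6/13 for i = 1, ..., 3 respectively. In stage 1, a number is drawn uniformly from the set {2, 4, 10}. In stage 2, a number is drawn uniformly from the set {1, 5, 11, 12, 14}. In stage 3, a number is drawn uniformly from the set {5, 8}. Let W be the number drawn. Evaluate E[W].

E[W | stage 1] = (2+4+10)/3 = 16/3.
E[W | stage 2] = (1+5+11+12+14)/5 = 43/5.
E[W | stage 3] = (5+8)/2 = 13/2.
E[W] = (2/13)·(16/3) + (5/13)·(43/5) + (6/13)·(13/2) = 278/39.

278/39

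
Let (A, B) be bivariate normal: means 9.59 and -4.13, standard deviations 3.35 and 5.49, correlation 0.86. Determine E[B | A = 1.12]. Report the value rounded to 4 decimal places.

-16.0674

E[B | A=x] = μ_B + ρ(σ_B/σ_A)(x − μ_A) for jointly normal variables.
E[B | A=1.12] = -4.13 + (0.86)·(5.49/3.35)·(1.12 − (9.59)) = -4.13 + (1.40937)·(-8.47) = -16.0674.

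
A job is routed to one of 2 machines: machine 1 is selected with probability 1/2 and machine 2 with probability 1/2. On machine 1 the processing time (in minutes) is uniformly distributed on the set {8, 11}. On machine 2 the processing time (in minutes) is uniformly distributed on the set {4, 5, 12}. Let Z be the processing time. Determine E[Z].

33/4

E[Z | machine 1] = (8+11)/2 = 19/2.
E[Z | machine 2] = (4+5+12)/3 = 7.
By the law of total expectation,
E[Z] = (1/2)·(19/2) + (1/2)·(7) = 33/4.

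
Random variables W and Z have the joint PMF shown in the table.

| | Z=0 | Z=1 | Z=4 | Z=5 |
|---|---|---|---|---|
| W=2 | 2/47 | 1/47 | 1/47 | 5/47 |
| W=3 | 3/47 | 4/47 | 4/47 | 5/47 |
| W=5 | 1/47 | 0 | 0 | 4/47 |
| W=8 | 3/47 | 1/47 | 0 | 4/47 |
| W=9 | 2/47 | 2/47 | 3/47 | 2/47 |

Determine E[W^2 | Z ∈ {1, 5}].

P(Z ∈ {1, 5}) = 28/47.
Summing W^2·P(W=x,Z=y) over the conditioning event gives 849/47.
E[W^2 | Z ∈ {1, 5}] = (849/47) / (28/47) = 849/28.

849/28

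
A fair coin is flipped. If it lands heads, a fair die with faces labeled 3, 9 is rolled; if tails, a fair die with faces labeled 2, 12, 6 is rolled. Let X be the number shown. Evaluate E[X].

19/3

E[X | heads] = (3+9)/2 = 6.
E[X | tails] = (2+12+6)/3 = 20/3.
E[X] = (1/2)·(6) + (1/2)·(20/3) = 19/3.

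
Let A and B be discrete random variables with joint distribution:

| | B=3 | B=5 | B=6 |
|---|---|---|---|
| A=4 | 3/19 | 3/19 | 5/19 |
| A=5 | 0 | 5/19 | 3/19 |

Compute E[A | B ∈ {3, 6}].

P(B ∈ {3, 6}) = 11/19.
Σ A·P over the event = 4·(3/19) + 4·(5/19) + 5·(3/19) = 47/19.
E[A | B ∈ {3, 6}] = (47/19) / (11/19) = 47/11.

47/11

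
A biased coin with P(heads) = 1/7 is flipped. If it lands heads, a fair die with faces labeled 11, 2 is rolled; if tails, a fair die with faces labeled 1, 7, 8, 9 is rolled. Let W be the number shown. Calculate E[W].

44/7

E[W | heads] = (11+2)/2 = 13/2.
E[W | tails] = (1+7+8+9)/4 = 25/4.
E[W] = (1/7)·(13/2) + (6/7)·(25/4) = 44/7.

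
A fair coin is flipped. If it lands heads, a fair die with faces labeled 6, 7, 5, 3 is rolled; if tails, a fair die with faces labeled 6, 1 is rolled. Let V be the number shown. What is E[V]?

35/8

E[V | heads] = (6+7+5+3)/4 = 21/4.
E[V | tails] = (6+1)/2 = 7/2.
By the law of total expectation,
E[V] = (1/2)·(21/4) + (1/2)·(7/2) = 35/8.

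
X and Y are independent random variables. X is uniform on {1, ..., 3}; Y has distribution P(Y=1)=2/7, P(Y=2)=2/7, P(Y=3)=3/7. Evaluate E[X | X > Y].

8/3

P(X > Y) = 2/7.
Summing X·P(x,y) over outcomes with X > Y gives 16/21.
E[X | X > Y] = (16/21) / (2/7) = 8/3.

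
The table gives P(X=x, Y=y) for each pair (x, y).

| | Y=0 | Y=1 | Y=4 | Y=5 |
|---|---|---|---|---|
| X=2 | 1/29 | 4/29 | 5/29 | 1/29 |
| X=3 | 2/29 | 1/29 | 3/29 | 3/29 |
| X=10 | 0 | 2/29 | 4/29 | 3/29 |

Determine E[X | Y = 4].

P(Y = 4) = 12/29.
Summing X·P(X=x,Y=y) over the conditioning event gives 59/29.
E[X | Y = 4] = (59/29) / (12/29) = 59/12.

59/12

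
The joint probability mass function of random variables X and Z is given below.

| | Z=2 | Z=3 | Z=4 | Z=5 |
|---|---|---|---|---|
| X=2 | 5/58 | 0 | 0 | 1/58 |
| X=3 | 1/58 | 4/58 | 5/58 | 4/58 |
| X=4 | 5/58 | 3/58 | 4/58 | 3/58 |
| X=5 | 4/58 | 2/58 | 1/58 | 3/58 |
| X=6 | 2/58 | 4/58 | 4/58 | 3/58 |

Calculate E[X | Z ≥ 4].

P(Z ≥ 4) = 14/29.
Summing X·P(X=x,Z=y) over the conditioning event gives 119/58.
E[X | Z ≥ 4] = (119/58) / (14/29) = 17/4.

17/4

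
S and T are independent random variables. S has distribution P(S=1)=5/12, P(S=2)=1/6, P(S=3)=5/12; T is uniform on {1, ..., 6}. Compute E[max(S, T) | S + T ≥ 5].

P(S + T ≥ 5) = 2/3.
Summing max(S,T)·P(x,y) over outcomes with S + T ≥ 5 gives 3.
E[max(S, T) | S + T ≥ 5] = (3) / (2/3) = 9/2.

9/2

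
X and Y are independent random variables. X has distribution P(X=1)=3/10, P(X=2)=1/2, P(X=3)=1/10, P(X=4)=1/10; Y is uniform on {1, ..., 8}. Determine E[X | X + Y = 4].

16/9

P(X + Y = 4) = 9/80.
Summing X·P(x,y) over outcomes with X + Y = 4 gives 1/5.
E[X | X + Y = 4] = (1/5) / (9/80) = 16/9.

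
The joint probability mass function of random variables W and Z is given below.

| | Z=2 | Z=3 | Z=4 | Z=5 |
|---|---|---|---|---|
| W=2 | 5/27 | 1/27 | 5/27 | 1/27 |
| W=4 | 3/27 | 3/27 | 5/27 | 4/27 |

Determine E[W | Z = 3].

7/2

P(Z = 3) = 4/27.
Σ W·P over the event = 2·(1/27) + 4·(3/27) = 14/27.
E[W | Z = 3] = (14/27) / (4/27) = 7/2.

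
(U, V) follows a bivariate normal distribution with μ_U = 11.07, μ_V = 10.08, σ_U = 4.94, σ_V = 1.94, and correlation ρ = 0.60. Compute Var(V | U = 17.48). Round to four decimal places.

2.4087

The conditional variance in a bivariate normal is σ_V²(1 − ρ²), independent of x.
Var(V | U=17.48) = (1.94)²·(1 − (0.60)²) = 3.7636·0.64 = 2.4087.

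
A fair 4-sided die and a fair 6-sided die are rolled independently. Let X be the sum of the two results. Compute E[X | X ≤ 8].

116/21

P(X ≤ 8) = 7/8.
Σ over the event: 2·1/24 + 3·1/12 + 4·1/8 + 5·1/6 + 6·1/6 + 7·1/6 + 8·1/8 = 29/6.
E[X | X ≤ 8] = (29/6) / (7/8) = 116/21.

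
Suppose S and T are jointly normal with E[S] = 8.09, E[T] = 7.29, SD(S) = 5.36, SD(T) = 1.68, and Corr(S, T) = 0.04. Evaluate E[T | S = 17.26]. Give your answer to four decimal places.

The regression of T on S has slope ρ·σ_T/σ_S and passes through (μ_S, μ_T).
E[T | S=17.26] = 7.29 + (0.04)·(1.68/5.36)·(17.26 − (8.09)) = 7.29 + (0.012537)·(9.17) = 7.4050.

7.4050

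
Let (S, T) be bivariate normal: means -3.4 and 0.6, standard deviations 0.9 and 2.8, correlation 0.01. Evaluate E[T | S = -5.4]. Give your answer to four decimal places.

E[T | S=x] = μ_T + ρ(σ_T/σ_S)(x − μ_S) for jointly normal variables.
E[T | S=-5.4] = 0.6 + (0.01)·(2.8/0.9)·(-5.4 − (-3.4)) = 0.6 + (0.031111)·(-2) = 0.5378.

0.5378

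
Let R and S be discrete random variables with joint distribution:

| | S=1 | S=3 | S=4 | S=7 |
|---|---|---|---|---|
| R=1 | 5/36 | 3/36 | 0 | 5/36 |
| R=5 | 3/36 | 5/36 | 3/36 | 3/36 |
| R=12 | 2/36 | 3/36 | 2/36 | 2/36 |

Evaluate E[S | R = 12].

P(R = 12) = 1/4.
Σ S·P over the event = 1·(2/36) + 3·(3/36) + 4·(2/36) + 7·(2/36) = 11/12.
E[S | R = 12] = (11/12) / (1/4) = 11/3.

11/3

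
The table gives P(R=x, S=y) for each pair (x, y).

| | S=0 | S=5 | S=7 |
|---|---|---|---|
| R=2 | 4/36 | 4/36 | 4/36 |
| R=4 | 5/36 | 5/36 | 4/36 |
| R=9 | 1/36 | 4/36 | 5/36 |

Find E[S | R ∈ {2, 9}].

P(R ∈ {2, 9}) = 11/18.
Summing S·P(R=x,S=y) over the conditioning event gives 103/36.
E[S | R ∈ {2, 9}] = (103/36) / (11/18) = 103/22.

103/22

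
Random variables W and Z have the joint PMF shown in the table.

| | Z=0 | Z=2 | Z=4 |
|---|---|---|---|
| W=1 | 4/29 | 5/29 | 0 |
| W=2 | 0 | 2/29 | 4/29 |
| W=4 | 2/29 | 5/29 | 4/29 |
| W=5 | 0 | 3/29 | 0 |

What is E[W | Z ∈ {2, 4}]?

P(Z ∈ {2, 4}) = 23/29.
Σ W·P over the event = 1·(5/29) + 2·(2/29) + 2·(4/29) + 4·(5/29) + 4·(4/29) + 5·(3/29) = 68/29.
E[W | Z ∈ {2, 4}] = (68/29) / (23/29) = 68/23.

68/23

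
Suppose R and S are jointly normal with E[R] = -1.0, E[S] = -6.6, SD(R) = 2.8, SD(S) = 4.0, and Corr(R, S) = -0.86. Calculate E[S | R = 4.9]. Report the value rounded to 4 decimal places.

The regression of S on R has slope ρ·σ_S/σ_R and passes through (μ_R, μ_S).
E[S | R=4.9] = -6.6 + (-0.86)·(4.0/2.8)·(4.9 − (-1.0)) = -6.6 + (-1.22857)·(5.9) = -13.8486.

-13.8486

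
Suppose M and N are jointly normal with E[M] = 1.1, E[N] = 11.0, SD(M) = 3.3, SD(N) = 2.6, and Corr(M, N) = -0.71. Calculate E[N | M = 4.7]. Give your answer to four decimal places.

8.9862

The regression of N on M has slope ρ·σ_N/σ_M and passes through (μ_M, μ_N).
E[N | M=4.7] = 11.0 + (-0.71)·(2.6/3.3)·(4.7 − (1.1)) = 11.0 + (-0.55939)·(3.6) = 8.9862.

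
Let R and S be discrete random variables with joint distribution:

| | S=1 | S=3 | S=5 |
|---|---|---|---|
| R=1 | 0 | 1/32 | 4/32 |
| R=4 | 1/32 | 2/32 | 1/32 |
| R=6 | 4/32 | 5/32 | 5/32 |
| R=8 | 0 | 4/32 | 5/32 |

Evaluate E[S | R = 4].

P(R = 4) = 1/8.
Σ S·P over the event = 1·(1/32) + 3·(2/32) + 5·(1/32) = 3/8.
E[S | R = 4] = (3/8) / (1/8) = 3.

3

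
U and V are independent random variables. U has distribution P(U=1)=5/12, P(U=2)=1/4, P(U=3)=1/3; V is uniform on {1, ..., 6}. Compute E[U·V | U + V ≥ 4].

462/59

P(U + V ≥ 4) = 59/72.
Summing UV·P(x,y) over outcomes with U + V ≥ 4 gives 77/12.
E[U·V | U + V ≥ 4] = (77/12) / (59/72) = 462/59.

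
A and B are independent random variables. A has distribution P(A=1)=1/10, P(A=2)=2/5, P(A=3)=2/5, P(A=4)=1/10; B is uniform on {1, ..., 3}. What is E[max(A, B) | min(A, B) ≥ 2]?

26/9

P(min(A, B) ≥ 2) = 3/5.
Summing max(A,B)·P(x,y) over outcomes with min(A, B) ≥ 2 gives 26/15.
E[max(A, B) | min(A, B) ≥ 2] = (26/15) / (3/5) = 26/9.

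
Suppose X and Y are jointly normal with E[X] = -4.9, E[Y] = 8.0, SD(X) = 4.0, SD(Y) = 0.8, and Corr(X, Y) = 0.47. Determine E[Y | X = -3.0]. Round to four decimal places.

For a bivariate normal, E[Y | X=x] = μ_Y + ρ·(σ_Y/σ_X)·(x − μ_X).
E[Y | X=-3.0] = 8.0 + (0.47)·(0.8/4.0)·(-3.0 − (-4.9)) = 8.0 + (0.094)·(1.9) = 8.1786.

8.1786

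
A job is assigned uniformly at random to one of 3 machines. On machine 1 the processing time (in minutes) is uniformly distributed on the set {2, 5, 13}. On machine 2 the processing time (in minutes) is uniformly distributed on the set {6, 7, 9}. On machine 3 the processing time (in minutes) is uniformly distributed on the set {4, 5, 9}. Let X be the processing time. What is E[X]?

E[X | machine 1] = (2+5+13)/3 = 20/3.
E[X | machine 2] = (6+7+9)/3 = 22/3.
E[X | machine 3] = (4+5+9)/3 = 6.
By the law of total expectation,
E[X] = (1/3)·(20/3) + (1/3)·(22/3) + (1/3)·(6) = 20/3.

20/3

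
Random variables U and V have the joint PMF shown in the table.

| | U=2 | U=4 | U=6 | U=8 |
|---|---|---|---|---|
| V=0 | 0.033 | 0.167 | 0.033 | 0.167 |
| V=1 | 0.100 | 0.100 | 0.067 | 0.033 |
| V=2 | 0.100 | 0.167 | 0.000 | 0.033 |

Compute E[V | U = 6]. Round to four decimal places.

0.6700

P(U = 6) = 0.100.
Σ V·P over the event = 0·(0.033) + 1·(0.067) = 0.067.
E[V | U = 6] = (0.067) / (0.100) = 0.6700.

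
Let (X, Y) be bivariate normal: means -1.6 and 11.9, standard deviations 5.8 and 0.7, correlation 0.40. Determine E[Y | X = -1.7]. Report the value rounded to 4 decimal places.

11.8952

The regression of Y on X has slope ρ·σ_Y/σ_X and passes through (μ_X, μ_Y).
E[Y | X=-1.7] = 11.9 + (0.40)·(0.7/5.8)·(-1.7 − (-1.6)) = 11.9 + (0.048276)·(-0.1) = 11.8952.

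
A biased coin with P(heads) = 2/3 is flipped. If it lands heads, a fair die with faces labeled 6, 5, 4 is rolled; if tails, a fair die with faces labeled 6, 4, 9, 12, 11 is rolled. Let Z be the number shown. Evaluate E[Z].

92/15

E[Z | heads] = (6+5+4)/3 = 5.
E[Z | tails] = (6+4+9+12+11)/5 = 42/5.
By the law of total expectation,
E[Z] = (2/3)·(5) + (1/3)·(42/5) = 92/15.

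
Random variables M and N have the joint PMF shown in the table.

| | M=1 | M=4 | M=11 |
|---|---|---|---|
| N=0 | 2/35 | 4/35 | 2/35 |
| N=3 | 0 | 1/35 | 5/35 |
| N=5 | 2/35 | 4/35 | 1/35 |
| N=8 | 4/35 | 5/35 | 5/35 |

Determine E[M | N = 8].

P(N = 8) = 2/5.
Σ M·P over the event = 1·(4/35) + 4·(5/35) + 11·(5/35) = 79/35.
E[M | N = 8] = (79/35) / (2/5) = 79/14.

79/14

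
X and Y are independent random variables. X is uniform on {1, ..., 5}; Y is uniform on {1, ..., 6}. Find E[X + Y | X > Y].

P(X > Y) = 1/3.
Summing (X+Y)·P(x,y) over outcomes with X > Y gives 2.
E[X + Y | X > Y] = (2) / (1/3) = 6.

6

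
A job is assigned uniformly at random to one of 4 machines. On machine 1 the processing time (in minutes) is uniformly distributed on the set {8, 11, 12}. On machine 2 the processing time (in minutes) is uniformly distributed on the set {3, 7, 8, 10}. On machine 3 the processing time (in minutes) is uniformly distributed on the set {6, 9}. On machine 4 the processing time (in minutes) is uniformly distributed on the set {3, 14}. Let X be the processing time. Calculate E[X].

25/3

E[X | machine 1] = (8+11+12)/3 = 31/3.
E[X | machine 2] = (3+7+8+10)/4 = 7.
E[X | machine 3] = (6+9)/2 = 15/2.
E[X | machine 4] = (3+14)/2 = 17/2.
E[X] = (1/4)·(31/3) + (1/4)·(7) + (1/4)·(15/2) + (1/4)·(17/2) = 25/3.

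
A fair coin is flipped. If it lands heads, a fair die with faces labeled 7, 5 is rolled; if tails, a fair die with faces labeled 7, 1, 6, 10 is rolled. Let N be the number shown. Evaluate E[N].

E[N | heads] = (7+5)/2 = 6.
E[N | tails] = (7+1+6+10)/4 = 6.
By the law of total expectation,
E[N] = (1/2)·(6) + (1/2)·(6) = 6.

6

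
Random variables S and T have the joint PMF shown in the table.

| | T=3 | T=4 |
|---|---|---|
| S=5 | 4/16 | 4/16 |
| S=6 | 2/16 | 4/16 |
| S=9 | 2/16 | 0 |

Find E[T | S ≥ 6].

P(S ≥ 6) = 1/2.
Σ T·P over the event = 3·(2/16) + 4·(4/16) + 3·(2/16) = 7/4.
E[T | S ≥ 6] = (7/4) / (1/2) = 7/2.

7/2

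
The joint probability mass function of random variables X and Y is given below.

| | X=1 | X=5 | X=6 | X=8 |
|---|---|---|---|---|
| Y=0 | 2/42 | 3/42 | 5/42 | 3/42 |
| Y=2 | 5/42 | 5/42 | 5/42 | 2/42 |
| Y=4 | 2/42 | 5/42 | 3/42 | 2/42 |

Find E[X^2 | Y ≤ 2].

887/30

P(Y ≤ 2) = 5/7.
Σ X^2·P over the event = 1·(2/42) + 1·(5/42) + 25·(3/42) + 25·(5/42) + 36·(5/42) + 36·(5/42) + 64·(3/42) + 64·(2/42) = 887/42.
E[X^2 | Y ≤ 2] = (887/42) / (5/7) = 887/30.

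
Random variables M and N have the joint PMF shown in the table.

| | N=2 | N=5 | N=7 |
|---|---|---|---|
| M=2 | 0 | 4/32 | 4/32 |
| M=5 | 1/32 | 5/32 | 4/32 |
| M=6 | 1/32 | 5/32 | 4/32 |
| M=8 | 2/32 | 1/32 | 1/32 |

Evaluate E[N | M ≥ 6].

71/14

P(M ≥ 6) = 7/16.
Σ N·P over the event = 2·(1/32) + 5·(5/32) + 7·(4/32) + 2·(2/32) + 5·(1/32) + 7·(1/32) = 71/32.
E[N | M ≥ 6] = (71/32) / (7/16) = 71/14.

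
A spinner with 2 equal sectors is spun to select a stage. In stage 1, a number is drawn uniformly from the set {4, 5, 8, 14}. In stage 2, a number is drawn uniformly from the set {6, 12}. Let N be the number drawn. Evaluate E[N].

67/8

E[N | stage 1] = (4+5+8+14)/4 = 31/4.
E[N | stage 2] = (6+12)/2 = 9.
E[N] = (1/2)·(31/4) + (1/2)·(9) = 67/8.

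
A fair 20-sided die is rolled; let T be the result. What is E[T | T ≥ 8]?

P(T ≥ 8) = 13/20.
E[T | T ≥ 8] = (91/10) / (13/20) = 14.

14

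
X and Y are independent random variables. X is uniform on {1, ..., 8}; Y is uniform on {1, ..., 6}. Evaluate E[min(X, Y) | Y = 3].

Outcomes with Y = 3: (1,3), (2,3), (3,3), (4,3), (5,3), (6,3), (7,3), (8,3), each with probability 1/48.
E[min(X, Y) | Y = 3] = (1 + 2 + 3 + 3 + 3 + 3 + 3 + 3) / 8 = 21/8.

21/8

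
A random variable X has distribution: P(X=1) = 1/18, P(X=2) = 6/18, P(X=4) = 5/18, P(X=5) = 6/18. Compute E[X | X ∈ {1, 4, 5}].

17/4

P(X ∈ {1, 4, 5}) = 2/3.
Σ over the event: 1·1/18 + 4·5/18 + 5·1/3 = 17/6.
E[X | X ∈ {1, 4, 5}] = (17/6) / (2/3) = 17/4.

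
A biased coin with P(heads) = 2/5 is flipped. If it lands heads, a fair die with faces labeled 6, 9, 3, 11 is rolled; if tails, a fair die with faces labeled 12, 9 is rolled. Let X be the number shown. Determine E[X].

E[X | heads] = (6+9+3+11)/4 = 29/4.
E[X | tails] = (12+9)/2 = 21/2.
By the law of total expectation,
E[X] = (2/5)·(29/4) + (3/5)·(21/2) = 46/5.

46/5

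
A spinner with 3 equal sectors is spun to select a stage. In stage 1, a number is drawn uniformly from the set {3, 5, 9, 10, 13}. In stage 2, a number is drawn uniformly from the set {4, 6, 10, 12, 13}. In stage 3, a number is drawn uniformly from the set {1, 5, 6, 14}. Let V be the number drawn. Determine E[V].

47/6

E[V | stage 1] = (3+5+9+10+13)/5 = 8.
E[V | stage 2] = (4+6+10+12+13)/5 = 9.
E[V | stage 3] = (1+5+6+14)/4 = 13/2.
By the law of total expectation,
E[V] = (1/3)·(8) + (1/3)·(9) + (1/3)·(13/2) = 47/6.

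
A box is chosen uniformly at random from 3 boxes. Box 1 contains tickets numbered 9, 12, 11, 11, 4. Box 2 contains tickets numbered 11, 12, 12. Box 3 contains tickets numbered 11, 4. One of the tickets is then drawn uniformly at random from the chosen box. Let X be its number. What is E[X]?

857/90

E[X | box 1] = (9+12+11+11+4)/5 = 47/5.
E[X | box 2] = (11+12+12)/3 = 35/3.
E[X | box 3] = (11+4)/2 = 15/2.
By the law of total expectation,
E[X] = (1/3)·(47/5) + (1/3)·(35/3) + (1/3)·(15/2) = 857/90.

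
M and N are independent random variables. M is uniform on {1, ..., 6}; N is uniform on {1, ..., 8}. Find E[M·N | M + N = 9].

49/3

P(M + N = 9) = 1/8.
Summing MN·P(x,y) over outcomes with M + N = 9 gives 49/24.
E[M·N | M + N = 9] = (49/24) / (1/8) = 49/3.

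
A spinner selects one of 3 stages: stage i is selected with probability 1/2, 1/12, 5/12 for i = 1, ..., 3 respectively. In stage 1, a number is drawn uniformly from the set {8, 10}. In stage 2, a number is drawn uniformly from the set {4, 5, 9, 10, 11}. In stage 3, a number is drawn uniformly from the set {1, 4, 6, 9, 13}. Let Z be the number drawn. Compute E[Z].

E[Z | stage 1] = (8+10)/2 = 9.
E[Z | stage 2] = (4+5+9+10+11)/5 = 39/5.
E[Z | stage 3] = (1+4+6+9+13)/5 = 33/5.
E[Z] = (1/2)·(9) + (1/12)·(39/5) + (5/12)·(33/5) = 79/10.

79/10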